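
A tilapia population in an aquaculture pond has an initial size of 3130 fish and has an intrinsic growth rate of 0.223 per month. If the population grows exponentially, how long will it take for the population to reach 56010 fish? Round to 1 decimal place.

Set N₀·e^(rt) = 56010: e^(0.223·t) = 56010/3130 = 17.895.
0.223·t = ln(17.895) = 2.8845, so t = 2.8845/0.223 = 12.935.

12.9 months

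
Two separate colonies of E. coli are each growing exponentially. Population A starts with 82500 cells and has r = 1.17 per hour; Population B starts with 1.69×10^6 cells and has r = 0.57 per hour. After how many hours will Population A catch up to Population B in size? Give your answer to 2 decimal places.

Set 82500·e^(1.17t) = 1.69×10^6·e^(0.57t).
e^((1.17 − 0.57)t) = 1.69×10^6/82500 → e^(0.6·t) = 20.485.
0.6·t = ln(20.485) = 3.0197, so t = 3.0197/0.6 = 5.0328.

5.03 hours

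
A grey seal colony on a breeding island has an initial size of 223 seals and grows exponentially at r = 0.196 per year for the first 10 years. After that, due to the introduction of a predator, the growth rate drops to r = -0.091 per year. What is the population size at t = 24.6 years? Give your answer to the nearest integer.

Phase 1: N(10) = 223·e^(0.196×10) = 223·e^1.96 = 1583.15.
Phase 2 runs for 24.6 − 10 = 14.6 years at r = -0.091.
N(24.6) = 1583.15·e^(-0.091×14.6) = 1583.15·e^-1.329 = 419.294.

419 seals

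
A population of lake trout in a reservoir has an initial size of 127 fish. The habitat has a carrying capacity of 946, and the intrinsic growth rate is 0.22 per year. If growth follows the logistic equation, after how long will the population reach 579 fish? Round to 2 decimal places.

10.54 years

A = (K − N₀)/N₀ = (946 − 127)/127 = 6.4488.
Solve 946/(1 + 6.4488·e^(−0.22t)) = 579: 1 + 6.4488·e^(−0.22t) = 1.6339, so e^(−0.22t) = 0.0982895.
−0.22·t = ln(0.0982895) = -2.3198, so t = 2.3198/0.22 = 10.545.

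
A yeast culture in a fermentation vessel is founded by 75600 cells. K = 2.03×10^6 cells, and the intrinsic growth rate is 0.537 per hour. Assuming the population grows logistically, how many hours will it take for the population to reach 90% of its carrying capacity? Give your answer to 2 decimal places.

10.15 hours

A = (K − N₀)/N₀ = (2.03×10^6 − 75600)/75600 = 25.852.
Solve 2.03×10^6/(1 + 25.852·e^(−0.537t)) = 1.827×10^6: 1 + 25.852·e^(−0.537t) = 1.1111, so e^(−0.537t) = 0.00429799.
−0.537·t = ln(0.00429799) = -5.4496, so t = 5.4496/0.537 = 10.148.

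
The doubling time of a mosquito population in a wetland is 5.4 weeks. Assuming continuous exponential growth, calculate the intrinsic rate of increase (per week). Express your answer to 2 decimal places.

r = ln(2)/t_d = 0.6931/5.4 = 0.12836.

0.13 per week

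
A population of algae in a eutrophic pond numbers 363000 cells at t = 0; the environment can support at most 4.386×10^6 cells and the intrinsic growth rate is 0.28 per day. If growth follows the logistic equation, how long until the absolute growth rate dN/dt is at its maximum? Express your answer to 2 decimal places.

Logistic growth is fastest at N = K/2 = 2.193×10^6.
A = (K − N₀)/N₀ = 11.083. Set K/(1 + A·e^(−rt)) = K/2 → A·e^(−rt) = 1.
e^(−0.28t) = 1/11.083 = 0.0902312, so t = ln(11.083)/0.28 = 2.4054/0.28 = 8.5906.

8.59 days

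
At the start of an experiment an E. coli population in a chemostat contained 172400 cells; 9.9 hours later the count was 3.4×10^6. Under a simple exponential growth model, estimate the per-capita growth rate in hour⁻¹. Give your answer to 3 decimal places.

0.301 per hour

From N(t) = N₀·e^(rt): e^(r·9.9) = 3.4×10^6/172400 = 19.722.
r·9.9 = ln(19.722) = 2.9817, so r = 2.9817/9.9 = 0.30118.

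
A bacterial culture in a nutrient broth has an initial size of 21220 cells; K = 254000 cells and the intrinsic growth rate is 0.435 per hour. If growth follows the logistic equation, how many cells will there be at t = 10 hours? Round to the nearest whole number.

222498 cells

A = (K − N₀)/N₀ = (254000 − 21220)/21220 = 10.97.
N(t) = K/(1 + A·e^(−rt)) = 254000/(1 + 10.97×e^(−0.435×10)).
e^(−4.35) = 0.012907; denominator = 1 + 10.97×0.012907 = 1.1416.
N = 254000/1.1416 = 222498.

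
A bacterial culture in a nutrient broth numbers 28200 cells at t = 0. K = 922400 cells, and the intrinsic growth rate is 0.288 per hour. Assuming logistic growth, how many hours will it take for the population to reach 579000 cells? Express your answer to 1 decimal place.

A = (K − N₀)/N₀ = (922400 − 28200)/28200 = 31.709.
Solve 922400/(1 + 31.709·e^(−0.288t)) = 579000: 1 + 31.709·e^(−0.288t) = 1.5931, so e^(−0.288t) = 0.0187041.
−0.288·t = ln(0.0187041) = -3.979, so t = 3.979/0.288 = 13.816.

13.8 hours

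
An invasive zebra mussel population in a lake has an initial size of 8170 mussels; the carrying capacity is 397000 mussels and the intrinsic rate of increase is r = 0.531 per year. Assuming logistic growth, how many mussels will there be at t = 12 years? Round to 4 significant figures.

A = (K − N₀)/N₀ = (397000 − 8170)/8170 = 47.592.
N(t) = K/(1 + A·e^(−rt)) = 397000/(1 + 47.592×e^(−0.531×12)).
e^(−6.372) = 0.0017087; denominator = 1 + 47.592×0.0017087 = 1.0813.
N = 397000/1.0813 = 367143.

367100 mussels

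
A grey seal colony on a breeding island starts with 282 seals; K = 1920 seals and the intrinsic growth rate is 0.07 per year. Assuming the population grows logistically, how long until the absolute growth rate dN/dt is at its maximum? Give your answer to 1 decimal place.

Logistic growth is fastest at N = K/2 = 960.
A = (K − N₀)/N₀ = 5.8085. Set K/(1 + A·e^(−rt)) = K/2 → A·e^(−rt) = 1.
e^(−0.07t) = 1/5.8085 = 0.172161, so t = ln(5.8085)/0.07 = 1.7593/0.07 = 25.133.

25.1 years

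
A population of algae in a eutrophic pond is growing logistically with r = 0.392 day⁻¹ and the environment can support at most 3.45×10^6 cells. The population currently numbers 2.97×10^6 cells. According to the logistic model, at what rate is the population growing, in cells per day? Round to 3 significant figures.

162000 cells per day

dN/dt = rN(1 − N/K) = 0.392 × 2.97×10^6 × (1 − 2.97×10^6/3.45×10^6).
1 − 2.97×10^6/3.45×10^6 = 0.13913; dN/dt = 0.392 × 2.97×10^6 × 0.13913 = 1.61981×10^5.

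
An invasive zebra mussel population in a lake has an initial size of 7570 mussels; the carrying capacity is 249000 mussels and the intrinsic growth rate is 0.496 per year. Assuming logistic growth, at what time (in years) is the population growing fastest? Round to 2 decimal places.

Logistic growth is fastest at N = K/2 = 124500.
A = (K − N₀)/N₀ = 31.893. Set K/(1 + A·e^(−rt)) = K/2 → A·e^(−rt) = 1.
e^(−0.496t) = 1/31.893 = 0.0313548, so t = ln(31.893)/0.496 = 3.4624/0.496 = 6.9806.

6.98 years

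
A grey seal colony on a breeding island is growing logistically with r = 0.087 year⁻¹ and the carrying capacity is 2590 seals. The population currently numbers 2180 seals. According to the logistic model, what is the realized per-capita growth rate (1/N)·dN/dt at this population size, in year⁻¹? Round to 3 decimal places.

0.014 per year

(1/N)·dN/dt = r(1 − N/K) = 0.087 × (1 − 2180/2590).
= 0.087 × 0.1583 = 0.013772.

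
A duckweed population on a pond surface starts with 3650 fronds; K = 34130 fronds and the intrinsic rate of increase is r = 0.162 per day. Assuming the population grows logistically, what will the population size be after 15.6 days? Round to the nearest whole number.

A = (K − N₀)/N₀ = (34130 − 3650)/3650 = 8.3507.
N(t) = K/(1 + A·e^(−rt)) = 34130/(1 + 8.3507×e^(−0.162×15.6)).
e^(−2.527) = 0.079882; denominator = 1 + 8.3507×0.079882 = 1.6671.
N = 34130/1.6671 = 20473.

20473 fronds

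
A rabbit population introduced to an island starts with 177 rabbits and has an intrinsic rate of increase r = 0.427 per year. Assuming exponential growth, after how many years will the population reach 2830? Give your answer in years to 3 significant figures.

Set N₀·e^(rt) = 2830: e^(0.427·t) = 2830/177 = 15.989.
0.427·t = ln(15.989) = 2.7719, so t = 2.7719/0.427 = 6.4915.

6.49 years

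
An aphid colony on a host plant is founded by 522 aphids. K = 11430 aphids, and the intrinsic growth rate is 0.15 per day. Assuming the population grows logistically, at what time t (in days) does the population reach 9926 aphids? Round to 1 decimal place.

A = (K − N₀)/N₀ = (11430 − 522)/522 = 20.897.
Solve 11430/(1 + 20.897·e^(−0.15t)) = 9926: 1 + 20.897·e^(−0.15t) = 1.1515, so e^(−0.15t) = 0.00725102.
−0.15·t = ln(0.00725102) = -4.9266, so t = 4.9266/0.15 = 32.844.

32.8 days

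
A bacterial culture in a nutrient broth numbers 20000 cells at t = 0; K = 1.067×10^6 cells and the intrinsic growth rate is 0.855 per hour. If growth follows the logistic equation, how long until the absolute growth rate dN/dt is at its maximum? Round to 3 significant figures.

4.63 hours

Logistic growth is fastest at N = K/2 = 533500.
A = (K − N₀)/N₀ = 52.35. Set K/(1 + A·e^(−rt)) = K/2 → A·e^(−rt) = 1.
e^(−0.855t) = 1/52.35 = 0.0191022, so t = ln(52.35)/0.855 = 3.958/0.855 = 4.6292.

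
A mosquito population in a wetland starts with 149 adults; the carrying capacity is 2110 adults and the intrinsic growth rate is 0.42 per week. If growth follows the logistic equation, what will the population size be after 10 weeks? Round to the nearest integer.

1762 adults

A = (K − N₀)/N₀ = (2110 − 149)/149 = 13.161.
N(t) = K/(1 + A·e^(−rt)) = 2110/(1 + 13.161×e^(−0.42×10)).
e^(−4.2) = 0.014996; denominator = 1 + 13.161×0.014996 = 1.1974.
N = 2110/1.1974 = 1762.21.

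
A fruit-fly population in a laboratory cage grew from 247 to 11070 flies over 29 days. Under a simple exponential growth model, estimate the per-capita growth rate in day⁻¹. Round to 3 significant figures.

0.131 per day

From N(t) = N₀·e^(rt): e^(r·29) = 11070/247 = 44.818.
r·29 = ln(44.818) = 3.8026, so r = 3.8026/29 = 0.13112.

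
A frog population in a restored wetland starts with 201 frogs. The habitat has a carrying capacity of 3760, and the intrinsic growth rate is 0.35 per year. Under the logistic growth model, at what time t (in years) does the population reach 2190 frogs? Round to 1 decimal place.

A = (K − N₀)/N₀ = (3760 − 201)/201 = 17.706.
Solve 3760/(1 + 17.706·e^(−0.35t)) = 2190: 1 + 17.706·e^(−0.35t) = 1.7169, so e^(−0.35t) = 0.0404877.
−0.35·t = ln(0.0404877) = -3.2068, so t = 3.2068/0.35 = 9.1622.

9.2 years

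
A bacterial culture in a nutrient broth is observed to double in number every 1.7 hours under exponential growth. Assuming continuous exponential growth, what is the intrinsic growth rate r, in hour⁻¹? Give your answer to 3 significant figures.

r = ln(2)/t_d = 0.6931/1.7 = 0.40773.

0.408 per hour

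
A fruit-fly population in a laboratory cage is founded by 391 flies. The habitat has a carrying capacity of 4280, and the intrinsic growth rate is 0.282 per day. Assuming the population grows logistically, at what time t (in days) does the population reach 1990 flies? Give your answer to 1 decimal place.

A = (K − N₀)/N₀ = (4280 − 391)/391 = 9.9463.
Solve 4280/(1 + 9.9463·e^(−0.282t)) = 1990: 1 + 9.9463·e^(−0.282t) = 2.1508, so e^(−0.282t) = 0.115697.
−0.282·t = ln(0.115697) = -2.1568, so t = 2.1568/0.282 = 7.6482.

7.6 days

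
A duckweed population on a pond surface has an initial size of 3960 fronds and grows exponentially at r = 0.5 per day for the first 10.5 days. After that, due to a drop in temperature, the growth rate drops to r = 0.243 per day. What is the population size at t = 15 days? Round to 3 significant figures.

Phase 1: N(10.5) = 3960·e^(0.5×10.5) = 3960·e^5.25 = 754642.
Phase 2 runs for 15 − 10.5 = 4.5 days at r = 0.243.
N(15) = 754642·e^(0.243×4.5) = 754642·e^1.093 = 2.252383×10^6.

2250000 fronds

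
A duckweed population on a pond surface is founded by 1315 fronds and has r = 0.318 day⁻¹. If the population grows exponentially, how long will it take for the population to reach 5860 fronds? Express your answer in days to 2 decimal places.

4.70 days

Set N₀·e^(rt) = 5860: e^(0.318·t) = 5860/1315 = 4.4563.
0.318·t = ln(4.4563) = 1.4943, so t = 1.4943/0.318 = 4.6991.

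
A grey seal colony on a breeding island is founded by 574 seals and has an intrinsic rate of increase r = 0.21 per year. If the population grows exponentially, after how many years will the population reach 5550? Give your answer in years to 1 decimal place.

Set N₀·e^(rt) = 5550: e^(0.21·t) = 5550/574 = 9.669.
0.21·t = ln(9.669) = 2.2689, so t = 2.2689/0.21 = 10.804.

10.8 years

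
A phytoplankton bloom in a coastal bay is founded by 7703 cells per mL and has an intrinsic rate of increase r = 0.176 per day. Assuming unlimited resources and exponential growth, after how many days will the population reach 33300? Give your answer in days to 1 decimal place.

8.3 days

Set N₀·e^(rt) = 33300: e^(0.176·t) = 33300/7703 = 4.323.
0.176·t = ln(4.323) = 1.4639, so t = 1.4639/0.176 = 8.3179.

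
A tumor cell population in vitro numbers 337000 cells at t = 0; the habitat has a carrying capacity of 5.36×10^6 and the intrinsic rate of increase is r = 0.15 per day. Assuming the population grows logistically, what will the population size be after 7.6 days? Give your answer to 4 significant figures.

929400 cells

A = (K − N₀)/N₀ = (5.36×10^6 − 337000)/337000 = 14.905.
N(t) = K/(1 + A·e^(−rt)) = 5.36×10^6/(1 + 14.905×e^(−0.15×7.6)).
e^(−1.14) = 0.31982; denominator = 1 + 14.905×0.31982 = 5.7669.
N = 5.36×10^6/5.7669 = 929439.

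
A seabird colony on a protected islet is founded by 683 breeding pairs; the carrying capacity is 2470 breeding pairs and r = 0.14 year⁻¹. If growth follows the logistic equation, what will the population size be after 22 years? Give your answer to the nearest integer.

A = (K − N₀)/N₀ = (2470 − 683)/683 = 2.6164.
N(t) = K/(1 + A·e^(−rt)) = 2470/(1 + 2.6164×e^(−0.14×22)).
e^(−3.08) = 0.045959; denominator = 1 + 2.6164×0.045959 = 1.1202.
N = 2470/1.1202 = 2204.87.

2205 breeding pairs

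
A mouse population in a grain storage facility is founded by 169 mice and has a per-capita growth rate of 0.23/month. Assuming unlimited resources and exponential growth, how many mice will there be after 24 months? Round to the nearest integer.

N(t) = N₀·e^(rt) = 169 × e^(0.23×24) = 169 × e^5.52.
e^5.52 ≈ 249.64, so N ≈ 169 × 249.64 = 42188.3.

42188 mice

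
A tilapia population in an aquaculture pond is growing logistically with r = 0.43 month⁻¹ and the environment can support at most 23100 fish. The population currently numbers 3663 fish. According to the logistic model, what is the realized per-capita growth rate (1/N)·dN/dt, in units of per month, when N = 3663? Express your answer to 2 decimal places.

0.36 per month

(1/N)·dN/dt = r(1 − N/K) = 0.43 × (1 − 3663/23100).
= 0.43 × 0.84143 = 0.36181.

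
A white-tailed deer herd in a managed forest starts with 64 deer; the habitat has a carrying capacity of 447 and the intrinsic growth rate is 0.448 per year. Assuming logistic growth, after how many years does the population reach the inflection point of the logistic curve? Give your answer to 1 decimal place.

Logistic growth is fastest at N = K/2 = 223.5.
A = (K − N₀)/N₀ = 5.9844. Set K/(1 + A·e^(−rt)) = K/2 → A·e^(−rt) = 1.
e^(−0.448t) = 1/5.9844 = 0.167102, so t = ln(5.9844)/0.448 = 1.7892/0.448 = 3.9936.

4.0 years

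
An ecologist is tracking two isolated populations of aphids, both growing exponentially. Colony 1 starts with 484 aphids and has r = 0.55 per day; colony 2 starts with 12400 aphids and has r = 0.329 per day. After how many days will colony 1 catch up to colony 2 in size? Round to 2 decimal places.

Set 484·e^(0.55t) = 12400·e^(0.329t).
e^((0.55 − 0.329)t) = 12400/484 → e^(0.221·t) = 25.62.
0.221·t = ln(25.62) = 3.2434, so t = 3.2434/0.221 = 14.676.

14.68 days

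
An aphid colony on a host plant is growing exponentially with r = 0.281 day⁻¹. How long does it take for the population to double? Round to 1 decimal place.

Doubling time t_d = ln(2)/r = 0.6931/0.281 = 2.4667.

2.5 days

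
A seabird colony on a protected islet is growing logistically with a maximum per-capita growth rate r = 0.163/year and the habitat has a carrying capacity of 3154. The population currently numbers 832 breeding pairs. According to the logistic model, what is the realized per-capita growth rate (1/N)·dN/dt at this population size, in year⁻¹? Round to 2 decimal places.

0.12 per year

(1/N)·dN/dt = r(1 − N/K) = 0.163 × (1 − 832/3154).
= 0.163 × 0.73621 = 0.12.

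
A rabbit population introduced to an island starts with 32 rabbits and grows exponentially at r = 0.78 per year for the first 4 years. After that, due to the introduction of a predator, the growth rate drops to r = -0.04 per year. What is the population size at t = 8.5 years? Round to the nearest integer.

Phase 1: N(4) = 32·e^(0.78×4) = 32·e^3.12 = 724.684.
Phase 2 runs for 8.5 − 4 = 4.5 years at r = -0.04.
N(8.5) = 724.684·e^(-0.04×4.5) = 724.684·e^-0.18 = 605.307.

605 rabbits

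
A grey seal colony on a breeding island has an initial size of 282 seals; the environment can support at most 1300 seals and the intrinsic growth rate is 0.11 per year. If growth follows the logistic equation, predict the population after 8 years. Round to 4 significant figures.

A = (K − N₀)/N₀ = (1300 − 282)/282 = 3.6099.
N(t) = K/(1 + A·e^(−rt)) = 1300/(1 + 3.6099×e^(−0.11×8)).
e^(−0.88) = 0.41478; denominator = 1 + 3.6099×0.41478 = 2.4973.
N = 1300/2.4973 = 520.555.

520.6 seals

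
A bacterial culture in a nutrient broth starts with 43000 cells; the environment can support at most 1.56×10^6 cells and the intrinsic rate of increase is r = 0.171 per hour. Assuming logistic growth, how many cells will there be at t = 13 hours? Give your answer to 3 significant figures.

324000 cells

A = (K − N₀)/N₀ = (1.56×10^6 − 43000)/43000 = 35.279.
N(t) = K/(1 + A·e^(−rt)) = 1.56×10^6/(1 + 35.279×e^(−0.171×13)).
e^(−2.223) = 0.10828; denominator = 1 + 35.279×0.10828 = 4.8202.
N = 1.56×10^6/4.8202 = 323641.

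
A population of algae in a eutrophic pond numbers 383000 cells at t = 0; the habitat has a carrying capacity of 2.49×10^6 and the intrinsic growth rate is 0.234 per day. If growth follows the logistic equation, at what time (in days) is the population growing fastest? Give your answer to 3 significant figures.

7.29 days

Logistic growth is fastest at N = K/2 = 1.245×10^6.
A = (K − N₀)/N₀ = 5.5013. Set K/(1 + A·e^(−rt)) = K/2 → A·e^(−rt) = 1.
e^(−0.234t) = 1/5.5013 = 0.181775, so t = ln(5.5013)/0.234 = 1.705/0.234 = 7.2863.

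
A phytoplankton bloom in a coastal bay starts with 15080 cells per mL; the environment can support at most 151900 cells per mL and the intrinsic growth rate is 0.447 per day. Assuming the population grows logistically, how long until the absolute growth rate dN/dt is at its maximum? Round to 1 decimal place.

Logistic growth is fastest at N = K/2 = 75950.
A = (K − N₀)/N₀ = 9.0729. Set K/(1 + A·e^(−rt)) = K/2 → A·e^(−rt) = 1.
e^(−0.447t) = 1/9.0729 = 0.110218, so t = ln(9.0729)/0.447 = 2.2053/0.447 = 4.9335.

4.9 days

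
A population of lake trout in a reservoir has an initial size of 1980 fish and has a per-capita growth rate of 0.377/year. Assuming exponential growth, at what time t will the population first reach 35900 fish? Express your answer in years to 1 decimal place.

Set N₀·e^(rt) = 35900: e^(0.377·t) = 35900/1980 = 18.131.
0.377·t = ln(18.131) = 2.8976, so t = 2.8976/0.377 = 7.686.

7.7 years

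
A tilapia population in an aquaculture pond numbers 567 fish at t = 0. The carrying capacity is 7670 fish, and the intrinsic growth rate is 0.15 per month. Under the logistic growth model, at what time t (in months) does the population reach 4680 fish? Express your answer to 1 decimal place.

19.8 months

A = (K − N₀)/N₀ = (7670 − 567)/567 = 12.527.
Solve 7670/(1 + 12.527·e^(−0.15t)) = 4680: 1 + 12.527·e^(−0.15t) = 1.6389, so e^(−0.15t) = 0.0509996.
−0.15·t = ln(0.0509996) = -2.9759, so t = 2.9759/0.15 = 19.84.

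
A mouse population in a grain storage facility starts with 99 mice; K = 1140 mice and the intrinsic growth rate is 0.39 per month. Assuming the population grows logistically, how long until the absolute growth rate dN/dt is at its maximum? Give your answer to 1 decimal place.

Logistic growth is fastest at N = K/2 = 570.
A = (K − N₀)/N₀ = 10.515. Set K/(1 + A·e^(−rt)) = K/2 → A·e^(−rt) = 1.
e^(−0.39t) = 1/10.515 = 0.0951009, so t = ln(10.515)/0.39 = 2.3528/0.39 = 6.0329.

6.0 months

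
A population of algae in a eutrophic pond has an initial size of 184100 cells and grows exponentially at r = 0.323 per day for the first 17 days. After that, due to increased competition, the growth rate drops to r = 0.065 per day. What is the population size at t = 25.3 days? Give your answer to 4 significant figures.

76570000 cells

Phase 1: N(17) = 184100·e^(0.323×17) = 184100·e^5.491 = 4.464417×10^7.
Phase 2 runs for 25.3 − 17 = 8.3 days at r = 0.065.
N(25.3) = 4.464417×10^7·e^(0.065×8.3) = 4.464417×10^7·e^0.5395 = 7.657141×10^7.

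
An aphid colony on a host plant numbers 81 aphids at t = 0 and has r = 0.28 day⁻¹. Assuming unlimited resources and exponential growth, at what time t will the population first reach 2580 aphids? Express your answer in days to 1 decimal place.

Set N₀·e^(rt) = 2580: e^(0.28·t) = 2580/81 = 31.852.
0.28·t = ln(31.852) = 3.4611, so t = 3.4611/0.28 = 12.361.

12.4 days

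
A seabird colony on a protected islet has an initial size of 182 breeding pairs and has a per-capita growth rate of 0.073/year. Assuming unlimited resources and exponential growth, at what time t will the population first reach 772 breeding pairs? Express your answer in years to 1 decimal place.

Set N₀·e^(rt) = 772: e^(0.073·t) = 772/182 = 4.2418.
0.073·t = ln(4.2418) = 1.445, so t = 1.445/0.073 = 19.794.

19.8 years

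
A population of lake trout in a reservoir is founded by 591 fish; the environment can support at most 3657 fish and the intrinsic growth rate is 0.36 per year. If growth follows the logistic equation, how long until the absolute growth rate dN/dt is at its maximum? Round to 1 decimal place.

4.6 years

Logistic growth is fastest at N = K/2 = 1828.5.
A = (K − N₀)/N₀ = 5.1878. Set K/(1 + A·e^(−rt)) = K/2 → A·e^(−rt) = 1.
e^(−0.36t) = 1/5.1878 = 0.192759, so t = ln(5.1878)/0.36 = 1.6463/0.36 = 4.5731.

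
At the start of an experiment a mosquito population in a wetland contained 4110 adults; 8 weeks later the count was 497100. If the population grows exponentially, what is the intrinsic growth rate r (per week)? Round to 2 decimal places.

From N(t) = N₀·e^(rt): e^(r·8) = 497100/4110 = 120.95.
r·8 = ln(120.95) = 4.7954, so r = 4.7954/8 = 0.59942.

0.60 per week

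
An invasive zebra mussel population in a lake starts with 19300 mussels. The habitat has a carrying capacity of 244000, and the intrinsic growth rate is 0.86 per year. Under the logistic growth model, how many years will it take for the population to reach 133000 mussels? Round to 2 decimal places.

A = (K − N₀)/N₀ = (244000 − 19300)/19300 = 11.642.
Solve 244000/(1 + 11.642·e^(−0.86t)) = 133000: 1 + 11.642·e^(−0.86t) = 1.8346, so e^(−0.86t) = 0.0716846.
−0.86·t = ln(0.0716846) = -2.6355, so t = 2.6355/0.86 = 3.0645.

3.06 years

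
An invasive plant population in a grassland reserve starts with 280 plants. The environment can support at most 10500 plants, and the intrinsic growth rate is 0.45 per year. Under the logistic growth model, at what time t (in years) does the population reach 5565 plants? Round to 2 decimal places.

8.26 years

A = (K − N₀)/N₀ = (10500 − 280)/280 = 36.5.
Solve 10500/(1 + 36.5·e^(−0.45t)) = 5565: 1 + 36.5·e^(−0.45t) = 1.8868, so e^(−0.45t) = 0.0242957.
−0.45·t = ln(0.0242957) = -3.7175, so t = 3.7175/0.45 = 8.261.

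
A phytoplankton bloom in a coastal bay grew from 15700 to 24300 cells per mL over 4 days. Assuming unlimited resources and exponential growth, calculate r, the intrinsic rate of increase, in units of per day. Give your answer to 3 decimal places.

0.109 per day

From N(t) = N₀·e^(rt): e^(r·4) = 24300/15700 = 1.5478.
r·4 = ln(1.5478) = 0.43682, so r = 0.43682/4 = 0.1092.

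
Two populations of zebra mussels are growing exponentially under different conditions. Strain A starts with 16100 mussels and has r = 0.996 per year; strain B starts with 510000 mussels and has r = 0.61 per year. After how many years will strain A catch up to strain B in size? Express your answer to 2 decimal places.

8.95 years

Set 16100·e^(0.996t) = 510000·e^(0.61t).
e^((0.996 − 0.61)t) = 510000/16100 → e^(0.386·t) = 31.677.
0.386·t = ln(31.677) = 3.4556, so t = 3.4556/0.386 = 8.9523.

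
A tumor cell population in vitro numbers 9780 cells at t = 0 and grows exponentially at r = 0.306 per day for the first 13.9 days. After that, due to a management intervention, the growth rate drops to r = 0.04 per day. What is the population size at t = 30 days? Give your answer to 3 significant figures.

Phase 1: N(13.9) = 9780·e^(0.306×13.9) = 9780·e^4.253 = 687966.
Phase 2 runs for 30 − 13.9 = 16.1 days at r = 0.04.
N(30) = 687966·e^(0.04×16.1) = 687966·e^0.644 = 1.309944×10^6.

1310000 cells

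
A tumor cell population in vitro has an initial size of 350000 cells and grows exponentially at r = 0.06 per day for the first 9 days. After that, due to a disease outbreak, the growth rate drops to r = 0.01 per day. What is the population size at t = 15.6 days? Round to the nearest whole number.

Phase 1: N(9) = 350000·e^(0.06×9) = 350000·e^0.54 = 600602.
Phase 2 runs for 15.6 − 9 = 6.6 days at r = 0.01.
N(15.6) = 600602·e^(0.01×6.6) = 600602·e^0.066 = 641580.

641580 cells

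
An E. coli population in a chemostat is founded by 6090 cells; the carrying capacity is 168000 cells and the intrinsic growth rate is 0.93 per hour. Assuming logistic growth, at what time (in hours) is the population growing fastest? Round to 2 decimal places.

Logistic growth is fastest at N = K/2 = 84000.
A = (K − N₀)/N₀ = 26.586. Set K/(1 + A·e^(−rt)) = K/2 → A·e^(−rt) = 1.
e^(−0.93t) = 1/26.586 = 0.0376135, so t = ln(26.586)/0.93 = 3.2804/0.93 = 3.5273.

3.53 hours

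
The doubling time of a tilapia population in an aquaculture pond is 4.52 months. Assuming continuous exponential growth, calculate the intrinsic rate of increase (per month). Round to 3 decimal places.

r = ln(2)/t_d = 0.6931/4.52 = 0.15335.

0.153 per month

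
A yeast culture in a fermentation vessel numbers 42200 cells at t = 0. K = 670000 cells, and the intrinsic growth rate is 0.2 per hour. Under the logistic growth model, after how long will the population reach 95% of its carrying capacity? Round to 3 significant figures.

A = (K − N₀)/N₀ = (670000 − 42200)/42200 = 14.877.
Solve 670000/(1 + 14.877·e^(−0.2t)) = 636500: 1 + 14.877·e^(−0.2t) = 1.0526, so e^(−0.2t) = 0.00353783.
−0.2·t = ln(0.00353783) = -5.6442, so t = 5.6442/0.2 = 28.221.

28.2 hours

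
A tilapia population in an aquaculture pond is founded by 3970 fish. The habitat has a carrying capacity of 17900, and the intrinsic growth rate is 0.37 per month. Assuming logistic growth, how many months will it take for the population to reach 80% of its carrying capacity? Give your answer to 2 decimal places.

A = (K − N₀)/N₀ = (17900 − 3970)/3970 = 3.5088.
Solve 17900/(1 + 3.5088·e^(−0.37t)) = 14320: 1 + 3.5088·e^(−0.37t) = 1.25, so e^(−0.37t) = 0.0712491.
−0.37·t = ln(0.0712491) = -2.6416, so t = 2.6416/0.37 = 7.1394.

7.14 months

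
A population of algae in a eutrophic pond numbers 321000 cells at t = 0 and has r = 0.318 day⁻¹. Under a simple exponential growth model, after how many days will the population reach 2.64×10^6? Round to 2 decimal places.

6.63 days

Set N₀·e^(rt) = 2.64×10^6: e^(0.318·t) = 2.64×10^6/321000 = 8.2243.
0.318·t = ln(8.2243) = 2.1071, so t = 2.1071/0.318 = 6.6261.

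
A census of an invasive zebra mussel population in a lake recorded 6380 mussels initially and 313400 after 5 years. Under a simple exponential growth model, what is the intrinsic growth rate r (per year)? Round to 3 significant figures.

From N(t) = N₀·e^(rt): e^(r·5) = 313400/6380 = 49.122.
r·5 = ln(49.122) = 3.8943, so r = 3.8943/5 = 0.77886.

0.779 per year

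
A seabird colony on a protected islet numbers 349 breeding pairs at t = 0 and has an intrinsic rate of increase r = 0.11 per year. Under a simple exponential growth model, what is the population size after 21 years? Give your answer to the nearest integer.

N(t) = N₀·e^(rt) = 349 × e^(0.11×21) = 349 × e^2.31.
e^2.31 ≈ 10.074, so N ≈ 349 × 10.074 = 3515.97.

3516 breeding pairs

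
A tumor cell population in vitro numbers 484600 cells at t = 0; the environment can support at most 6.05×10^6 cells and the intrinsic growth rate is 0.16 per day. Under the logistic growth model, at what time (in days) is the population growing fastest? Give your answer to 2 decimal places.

Logistic growth is fastest at N = K/2 = 3.025×10^6.
A = (K − N₀)/N₀ = 11.485. Set K/(1 + A·e^(−rt)) = K/2 → A·e^(−rt) = 1.
e^(−0.16t) = 1/11.485 = 0.0870737, so t = ln(11.485)/0.16 = 2.441/0.16 = 15.256.

15.26 days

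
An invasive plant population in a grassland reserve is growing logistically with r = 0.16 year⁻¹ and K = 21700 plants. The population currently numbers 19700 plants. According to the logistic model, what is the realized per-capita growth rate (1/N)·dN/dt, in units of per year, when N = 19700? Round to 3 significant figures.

(1/N)·dN/dt = r(1 − N/K) = 0.16 × (1 − 19700/21700).
= 0.16 × 0.092166 = 0.014747.

0.0147 per year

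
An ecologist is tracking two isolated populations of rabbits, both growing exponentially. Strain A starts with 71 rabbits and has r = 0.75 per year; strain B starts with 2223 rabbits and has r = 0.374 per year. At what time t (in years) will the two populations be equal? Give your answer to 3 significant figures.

Set 71·e^(0.75t) = 2223·e^(0.374t).
e^((0.75 − 0.374)t) = 2223/71 → e^(0.376·t) = 31.31.
0.376·t = ln(31.31) = 3.4439, so t = 3.4439/0.376 = 9.1594.

9.16 years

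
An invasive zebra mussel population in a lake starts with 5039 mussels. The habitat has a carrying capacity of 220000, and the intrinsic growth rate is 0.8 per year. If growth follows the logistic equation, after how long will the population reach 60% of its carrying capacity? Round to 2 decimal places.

5.20 years

A = (K − N₀)/N₀ = (220000 − 5039)/5039 = 42.659.
Solve 220000/(1 + 42.659·e^(−0.8t)) = 132000: 1 + 42.659·e^(−0.8t) = 1.6667, so e^(−0.8t) = 0.0156276.
−0.8·t = ln(0.0156276) = -4.1587, so t = 4.1587/0.8 = 5.1984.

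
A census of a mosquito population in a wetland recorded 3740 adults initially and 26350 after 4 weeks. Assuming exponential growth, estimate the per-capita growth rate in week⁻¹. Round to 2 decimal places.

From N(t) = N₀·e^(rt): e^(r·4) = 26350/3740 = 7.0455.
r·4 = ln(7.0455) = 1.9524, so r = 1.9524/4 = 0.4881.

0.49 per week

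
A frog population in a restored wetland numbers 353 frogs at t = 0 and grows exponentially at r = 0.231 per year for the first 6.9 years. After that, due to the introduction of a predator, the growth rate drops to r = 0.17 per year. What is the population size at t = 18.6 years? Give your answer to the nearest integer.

12700 frogs

Phase 1: N(6.9) = 353·e^(0.231×6.9) = 353·e^1.594 = 1737.79.
Phase 2 runs for 18.6 − 6.9 = 11.7 years at r = 0.17.
N(18.6) = 1737.79·e^(0.17×11.7) = 1737.79·e^1.989 = 12700.1.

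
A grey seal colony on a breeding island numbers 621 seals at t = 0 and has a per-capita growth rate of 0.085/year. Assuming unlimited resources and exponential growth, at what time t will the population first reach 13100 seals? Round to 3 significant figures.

Set N₀·e^(rt) = 13100: e^(0.085·t) = 13100/621 = 21.095.
0.085·t = ln(21.095) = 3.049, so t = 3.049/0.085 = 35.871.

35.9 years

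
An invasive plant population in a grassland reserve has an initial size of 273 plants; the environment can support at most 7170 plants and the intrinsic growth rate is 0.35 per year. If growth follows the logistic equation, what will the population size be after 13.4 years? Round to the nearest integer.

A = (K − N₀)/N₀ = (7170 − 273)/273 = 25.264.
N(t) = K/(1 + A·e^(−rt)) = 7170/(1 + 25.264×e^(−0.35×13.4)).
e^(−4.69) = 0.0091867; denominator = 1 + 25.264×0.0091867 = 1.2321.
N = 7170/1.2321 = 5819.38.

5819 plants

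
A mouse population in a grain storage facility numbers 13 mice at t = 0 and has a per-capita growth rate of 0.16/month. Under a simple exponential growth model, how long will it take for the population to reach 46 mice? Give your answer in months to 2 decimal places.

7.90 months

Set N₀·e^(rt) = 46: e^(0.16·t) = 46/13 = 3.5385.
0.16·t = ln(3.5385) = 1.2637, so t = 1.2637/0.16 = 7.8981.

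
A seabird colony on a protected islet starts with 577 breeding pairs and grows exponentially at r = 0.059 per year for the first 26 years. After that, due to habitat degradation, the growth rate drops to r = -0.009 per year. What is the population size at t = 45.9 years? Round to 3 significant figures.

2240 breeding pairs

Phase 1: N(26) = 577·e^(0.059×26) = 577·e^1.534 = 2675.37.
Phase 2 runs for 45.9 − 26 = 19.9 years at r = -0.009.
N(45.9) = 2675.37·e^(-0.009×19.9) = 2675.37·e^-0.1791 = 2236.67.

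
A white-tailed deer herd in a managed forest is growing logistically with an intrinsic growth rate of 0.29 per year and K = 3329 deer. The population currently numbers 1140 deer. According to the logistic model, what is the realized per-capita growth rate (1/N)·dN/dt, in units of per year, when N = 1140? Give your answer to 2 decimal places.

(1/N)·dN/dt = r(1 − N/K) = 0.29 × (1 − 1140/3329).
= 0.29 × 0.65755 = 0.19069.

0.19 per year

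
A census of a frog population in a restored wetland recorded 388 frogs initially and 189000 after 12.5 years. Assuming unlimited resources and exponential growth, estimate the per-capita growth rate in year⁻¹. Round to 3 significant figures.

From N(t) = N₀·e^(rt): e^(r·12.5) = 189000/388 = 487.11.
r·12.5 = ln(487.11) = 6.1885, so r = 6.1885/12.5 = 0.49508.

0.495 per year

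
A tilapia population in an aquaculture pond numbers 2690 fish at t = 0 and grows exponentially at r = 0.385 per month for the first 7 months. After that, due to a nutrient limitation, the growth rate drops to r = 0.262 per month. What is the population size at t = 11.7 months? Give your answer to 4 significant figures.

136400 fish

Phase 1: N(7) = 2690·e^(0.385×7) = 2690·e^2.695 = 39826.8.
Phase 2 runs for 11.7 − 7 = 4.7 months at r = 0.262.
N(11.7) = 39826.8·e^(0.262×4.7) = 39826.8·e^1.231 = 136448.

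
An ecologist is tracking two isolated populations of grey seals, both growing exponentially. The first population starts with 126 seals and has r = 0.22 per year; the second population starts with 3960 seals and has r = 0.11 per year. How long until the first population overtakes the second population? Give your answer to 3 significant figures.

Set 126·e^(0.22t) = 3960·e^(0.11t).
e^((0.22 − 0.11)t) = 3960/126 → e^(0.11·t) = 31.429.
0.11·t = ln(31.429) = 3.4477, so t = 3.4477/0.11 = 31.343.

31.3 years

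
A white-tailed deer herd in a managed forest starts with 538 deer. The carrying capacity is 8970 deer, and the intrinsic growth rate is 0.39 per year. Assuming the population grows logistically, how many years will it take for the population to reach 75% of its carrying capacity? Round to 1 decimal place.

A = (K − N₀)/N₀ = (8970 − 538)/538 = 15.673.
Solve 8970/(1 + 15.673·e^(−0.39t)) = 6727.5: 1 + 15.673·e^(−0.39t) = 1.3333, so e^(−0.39t) = 0.0212682.
−0.39·t = ln(0.0212682) = -3.8505, so t = 3.8505/0.39 = 9.8732.

9.9 years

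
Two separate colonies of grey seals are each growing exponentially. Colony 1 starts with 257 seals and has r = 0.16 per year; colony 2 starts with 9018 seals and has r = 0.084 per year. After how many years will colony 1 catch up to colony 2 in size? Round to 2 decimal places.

46.81 years

Set 257·e^(0.16t) = 9018·e^(0.084t).
e^((0.16 − 0.084)t) = 9018/257 → e^(0.076·t) = 35.089.
0.076·t = ln(35.089) = 3.5579, so t = 3.5579/0.076 = 46.814.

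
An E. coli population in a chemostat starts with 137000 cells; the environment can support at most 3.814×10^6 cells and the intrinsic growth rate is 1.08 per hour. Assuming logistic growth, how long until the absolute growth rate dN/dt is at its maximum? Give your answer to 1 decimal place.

3.0 hours

Logistic growth is fastest at N = K/2 = 1.907×10^6.
A = (K − N₀)/N₀ = 26.839. Set K/(1 + A·e^(−rt)) = K/2 → A·e^(−rt) = 1.
e^(−1.08t) = 1/26.839 = 0.0372586, so t = ln(26.839)/1.08 = 3.2899/1.08 = 3.0462.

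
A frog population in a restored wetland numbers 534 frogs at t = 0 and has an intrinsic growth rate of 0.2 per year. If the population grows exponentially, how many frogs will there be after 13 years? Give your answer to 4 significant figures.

7190 frogs

N(t) = N₀·e^(rt) = 534 × e^(0.2×13) = 534 × e^2.6.
e^2.6 ≈ 13.464, so N ≈ 534 × 13.464 = 7189.64.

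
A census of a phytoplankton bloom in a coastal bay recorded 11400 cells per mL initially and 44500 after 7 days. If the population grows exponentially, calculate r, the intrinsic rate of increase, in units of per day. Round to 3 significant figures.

0.195 per day

From N(t) = N₀·e^(rt): e^(r·7) = 44500/11400 = 3.9035.
r·7 = ln(3.9035) = 1.3619, so r = 1.3619/7 = 0.19455.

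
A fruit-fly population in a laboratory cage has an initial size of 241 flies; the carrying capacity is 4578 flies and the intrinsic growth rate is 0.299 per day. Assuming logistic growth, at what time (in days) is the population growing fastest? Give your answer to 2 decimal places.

Logistic growth is fastest at N = K/2 = 2289.
A = (K − N₀)/N₀ = 17.996. Set K/(1 + A·e^(−rt)) = K/2 → A·e^(−rt) = 1.
e^(−0.299t) = 1/17.996 = 0.0555684, so t = ln(17.996)/0.299 = 2.8901/0.299 = 9.666.

9.67 days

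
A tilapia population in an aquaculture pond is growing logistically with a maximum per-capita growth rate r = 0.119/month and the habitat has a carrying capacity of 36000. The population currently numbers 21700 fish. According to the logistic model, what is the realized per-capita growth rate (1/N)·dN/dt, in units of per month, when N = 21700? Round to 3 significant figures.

0.0473 per month

(1/N)·dN/dt = r(1 − N/K) = 0.119 × (1 − 21700/36000).
= 0.119 × 0.39722 = 0.047269.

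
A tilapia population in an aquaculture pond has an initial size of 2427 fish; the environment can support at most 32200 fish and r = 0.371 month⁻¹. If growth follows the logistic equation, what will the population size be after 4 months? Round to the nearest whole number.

8515 fish

A = (K − N₀)/N₀ = (32200 − 2427)/2427 = 12.267.
N(t) = K/(1 + A·e^(−rt)) = 32200/(1 + 12.267×e^(−0.371×4)).
e^(−1.484) = 0.22673; denominator = 1 + 12.267×0.22673 = 3.7814.
N = 32200/3.7814 = 8515.42.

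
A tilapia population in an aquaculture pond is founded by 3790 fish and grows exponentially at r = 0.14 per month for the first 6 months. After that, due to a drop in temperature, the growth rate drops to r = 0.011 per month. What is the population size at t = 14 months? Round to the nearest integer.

9587 fish

Phase 1: N(6) = 3790·e^(0.14×6) = 3790·e^0.84 = 8779.03.
Phase 2 runs for 14 − 6 = 8 months at r = 0.011.
N(14) = 8779.03·e^(0.011×8) = 8779.03·e^0.088 = 9586.6.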